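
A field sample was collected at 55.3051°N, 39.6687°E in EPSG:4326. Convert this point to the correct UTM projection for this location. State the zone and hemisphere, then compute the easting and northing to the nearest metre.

Longitude 39.6687° lies in the 6° band [36°, 42°), giving zone 37; latitude is north of the equator, so 37N.
Zone 37 central meridian λ₀ = 6×37 − 183 = 39°; Δλ = +0.6687°.
Transverse Mercator on WGS84 with k₀ = 0.9996 gives E = 542450.222 m, N = 6128947.177 m.

Zone 37N: E 542450 m, N 6128947 m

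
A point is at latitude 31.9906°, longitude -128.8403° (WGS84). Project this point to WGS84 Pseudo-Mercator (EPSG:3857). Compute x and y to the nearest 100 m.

x -14342400 m, y 3762100 m

Web Mercator is spherical with R = a = 6378137 m.
x = R·λ = 6378137 × -2.248687444 = -14342436.590 m.
y = R·ln tan(π/4 + φ/2) = 6378137 × 0.589839446 = 3762076.794 m.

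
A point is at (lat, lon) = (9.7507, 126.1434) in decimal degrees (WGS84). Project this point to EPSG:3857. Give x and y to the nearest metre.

x 14042219 m, y 1090721 m

Web Mercator is spherical with R = a = 6378137 m.
x = R·λ = 6378137 × 2.201617660 = 14042219.055 m.
y = R·ln tan(π/4 + φ/2) = 6378137 × 0.171009281 = 1090720.623 m.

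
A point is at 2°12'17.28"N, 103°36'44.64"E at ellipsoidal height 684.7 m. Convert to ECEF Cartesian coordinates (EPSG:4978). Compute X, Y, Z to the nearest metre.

X -1500167 m, Y 6195082 m, Z 243762 m

WGS84: a = 6378137 m, e² = 0.006694380; N(φ) = a/√(1−e²sin²φ) = 6378168.598 m.
X = (N+h)·cosφ·cosλ = -1500167.416 m; Y = (N+h)·cosφ·sinλ = 6195082.235 m; Z = (N(1−e²)+h)·sinφ = 243761.549 m.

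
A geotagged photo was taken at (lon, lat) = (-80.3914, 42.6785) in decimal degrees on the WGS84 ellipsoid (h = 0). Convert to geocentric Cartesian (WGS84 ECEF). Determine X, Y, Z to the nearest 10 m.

WGS84: a = 6378137 m, e² = 0.006694380; N(φ) = a/√(1−e²sin²φ) = 6387970.049 m.
X = (N+h)·cosφ·cosλ = 783880.689 m; Y = (N+h)·cosφ·sinλ = -4630354.135 m; Z = (N(1−e²)+h)·sinφ = 4301313.036 m.

X 783880 m, Y -4630350 m, Z 4301310 m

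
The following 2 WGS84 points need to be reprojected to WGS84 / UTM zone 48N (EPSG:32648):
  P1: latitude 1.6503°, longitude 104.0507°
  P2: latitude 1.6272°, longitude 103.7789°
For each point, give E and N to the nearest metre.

P1: E 394405 m, N 182433 m; P2: E 364166 m, N 179896 m

UTM zone 48N: λ₀ = 105°, k₀ = 0.9996.
P1 (1.6503°, 104.0507°) → (394405.344, 182433.436) m.
P2 (1.6272°, 103.7789°) → (364166.233, 179896.084) m.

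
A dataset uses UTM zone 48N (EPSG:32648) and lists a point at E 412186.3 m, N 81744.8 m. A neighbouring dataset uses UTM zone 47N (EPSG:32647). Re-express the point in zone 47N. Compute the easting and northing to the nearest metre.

E 1080590 m, N 82078 m

UTM 48N → geographic: φ = 0.73949981°, λ = 104.21080027°.
UTM 47N (λ₀ = 99°) forward: E = 1080589.683 m, N = 82078.453 m.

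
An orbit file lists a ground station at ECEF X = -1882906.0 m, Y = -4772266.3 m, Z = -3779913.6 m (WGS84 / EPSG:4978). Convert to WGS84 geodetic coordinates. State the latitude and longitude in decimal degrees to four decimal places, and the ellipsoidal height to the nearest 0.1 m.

λ = atan2(Y, X) = -111.53179981°; p = √(X²+Y²) = 5130288.6 m.
Bowring's method on WGS84 (a = 6378137 m, b = 6356752.314 m) gives φ = -36.56610014°, h = 1821.623 m.

lat -36.5661°, lon -111.5318°, h 1821.6 m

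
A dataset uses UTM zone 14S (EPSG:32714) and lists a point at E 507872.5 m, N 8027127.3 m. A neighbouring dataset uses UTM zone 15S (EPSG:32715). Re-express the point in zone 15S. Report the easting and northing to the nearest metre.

UTM 14S → geographic: φ = -17.84350006°, λ = -98.92570003°.
UTM 15S (λ₀ = -93°) forward: E = -128778.046 m, N = 8017140.260 m.

E -128778 m, N 8017140 m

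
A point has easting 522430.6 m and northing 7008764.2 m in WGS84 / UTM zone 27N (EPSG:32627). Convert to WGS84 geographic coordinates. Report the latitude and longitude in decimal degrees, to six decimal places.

lat 63.207300°, lon -20.553999°

Zone 27N: λ₀ = -21°, k₀ = 0.9996, false easting 500000 m.
Meridian distance M = (N − FN)/k₀ = 7011568.8 m.
Inverse transverse Mercator on WGS84 gives φ = 63.20729959°, λ = -20.55399925°.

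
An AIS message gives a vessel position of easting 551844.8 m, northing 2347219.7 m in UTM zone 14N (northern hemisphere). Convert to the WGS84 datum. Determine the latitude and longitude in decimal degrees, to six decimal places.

Zone 14N: λ₀ = -99°, k₀ = 0.9996, false easting 500000 m.
Meridian distance M = (N − FN)/k₀ = 2348159.0 m.
Inverse transverse Mercator on WGS84 gives φ = 21.22579990°, λ = -98.50040031°.

lat 21.225800°, lon -98.500400°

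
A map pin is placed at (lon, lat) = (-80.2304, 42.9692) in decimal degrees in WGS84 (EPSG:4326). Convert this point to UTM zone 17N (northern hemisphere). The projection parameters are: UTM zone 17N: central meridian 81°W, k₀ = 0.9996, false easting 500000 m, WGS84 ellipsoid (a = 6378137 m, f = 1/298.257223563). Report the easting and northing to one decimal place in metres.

Zone 17 central meridian λ₀ = 6×17 − 183 = -81°; Δλ = +0.7696°.
Transverse Mercator on WGS84 with k₀ = 0.9996 gives E = 562760.287 m, N = 4757681.823 m.

E 562760.3 m, N 4757681.8 m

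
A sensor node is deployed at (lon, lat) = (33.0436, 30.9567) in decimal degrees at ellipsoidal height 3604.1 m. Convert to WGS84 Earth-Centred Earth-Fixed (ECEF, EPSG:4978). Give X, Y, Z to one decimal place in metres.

WGS84: a = 6378137 m, e² = 0.006694380; N(φ) = a/√(1−e²sin²φ) = 6383793.358 m.
X = (N+h)·cosφ·cosλ = 4591590.840 m; Y = (N+h)·cosφ·sinλ = 2986783.986 m; Z = (N(1−e²)+h)·sinφ = 3263631.552 m.

X 4591590.8 m, Y 2986784.0 m, Z 3263631.6 m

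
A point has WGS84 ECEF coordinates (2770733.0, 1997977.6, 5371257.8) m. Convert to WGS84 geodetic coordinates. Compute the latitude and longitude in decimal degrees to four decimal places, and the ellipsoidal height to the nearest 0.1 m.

lat 57.7187°, lon 35.7954°, h 2587.4 m

λ = atan2(Y, X) = 35.79540102°; p = √(X²+Y²) = 3415973.6 m.
Bowring's method on WGS84 (a = 6378137 m, b = 6356752.314 m) gives φ = 57.71870021°, h = 2587.423 m.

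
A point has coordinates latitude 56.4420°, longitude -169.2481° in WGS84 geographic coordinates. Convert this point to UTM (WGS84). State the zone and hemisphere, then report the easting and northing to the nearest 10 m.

Zone 2N: E 608010 m, N 6256650 m

Longitude -169.2481° lies in the 6° band [-174°, -168°), giving zone 2; latitude is north of the equator, so 2N.
Zone 2 central meridian λ₀ = 6×2 − 183 = -171°; Δλ = +1.7519°.
Transverse Mercator on WGS84 with k₀ = 0.9996 gives E = 608005.357 m, N = 6256650.931 m.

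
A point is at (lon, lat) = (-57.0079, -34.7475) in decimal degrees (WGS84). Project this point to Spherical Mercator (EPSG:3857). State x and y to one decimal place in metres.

x -6346090.4 m, y -4129620.1 m

Web Mercator is spherical with R = a = 6378137 m.
x = R·λ = 6378137 × -0.994975555 = -6346090.399 m.
y = R·ln tan(π/4 + φ/2) = 6378137 × -0.647464946 = -4129620.126 m.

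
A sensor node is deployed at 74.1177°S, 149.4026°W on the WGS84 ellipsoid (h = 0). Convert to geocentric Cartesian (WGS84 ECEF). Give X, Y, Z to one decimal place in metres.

X -1507100.3 m, Y -891204.3 m, Z -6112546.6 m

WGS84: a = 6378137 m, e² = 0.006694380; N(φ) = a/√(1−e²sin²φ) = 6397979.212 m.
X = (N+h)·cosφ·cosλ = -1507100.261 m; Y = (N+h)·cosφ·sinλ = -891204.303 m; Z = (N(1−e²)+h)·sinφ = -6112546.601 m.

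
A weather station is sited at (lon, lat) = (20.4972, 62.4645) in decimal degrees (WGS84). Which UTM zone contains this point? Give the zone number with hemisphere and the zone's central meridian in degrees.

Zone 34N, central meridian 21°

UTM zone = ⌊(λ + 180)/6⌋ + 1; 20.4972° ∈ [18°, 24°) → zone 34.
Hemisphere: N (φ ≥ 0).
Central meridian λ₀ = 6×34 − 183 = 21°.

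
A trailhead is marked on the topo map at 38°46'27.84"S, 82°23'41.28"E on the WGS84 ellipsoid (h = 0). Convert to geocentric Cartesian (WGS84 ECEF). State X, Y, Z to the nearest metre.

WGS84: a = 6378137 m, e² = 0.006694380; N(φ) = a/√(1−e²sin²φ) = 6386526.452 m.
X = (N+h)·cosφ·cosλ = 658959.100 m; Y = (N+h)·cosφ·sinλ = 4935252.012 m; Z = (N(1−e²)+h)·sinφ = -3972822.729 m.

X 658959 m, Y 4935252 m, Z -3972823 m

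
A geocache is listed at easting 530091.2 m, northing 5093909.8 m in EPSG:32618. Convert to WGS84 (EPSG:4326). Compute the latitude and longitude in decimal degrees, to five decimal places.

lat 45.99810°, lon -74.61140°

Zone 18N: λ₀ = -75°, k₀ = 0.9996, false easting 500000 m.
Meridian distance M = (N − FN)/k₀ = 5095948.2 m.
Inverse transverse Mercator on WGS84 gives φ = 45.99810007°, λ = -74.61140025°.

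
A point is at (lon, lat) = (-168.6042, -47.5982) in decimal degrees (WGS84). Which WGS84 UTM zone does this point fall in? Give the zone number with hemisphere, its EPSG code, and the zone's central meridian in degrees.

Zone 2S (EPSG:32702), central meridian -171°

UTM zone = ⌊(λ + 180)/6⌋ + 1; -168.6042° ∈ [-174°, -168°) → zone 2.
Hemisphere: S (φ < 0).
Central meridian λ₀ = 6×2 − 183 = -171°.
EPSG code: 32702.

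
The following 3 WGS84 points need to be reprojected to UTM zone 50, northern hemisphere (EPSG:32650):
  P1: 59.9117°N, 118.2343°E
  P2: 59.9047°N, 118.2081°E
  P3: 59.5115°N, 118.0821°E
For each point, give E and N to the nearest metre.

P1: E 569027 m, N 6642221 m; P2: E 567576 m, N 6641414 m; P3: E 561243 m, N 6597508 m

UTM zone 50N: λ₀ = 117°, k₀ = 0.9996.
P1 (59.9117°, 118.2343°) → (569027.119, 6642220.851) m.
P2 (59.9047°, 118.2081°) → (567576.239, 6641414.350) m.
P3 (59.5115°, 118.0821°) → (561242.844, 6597508.472) m.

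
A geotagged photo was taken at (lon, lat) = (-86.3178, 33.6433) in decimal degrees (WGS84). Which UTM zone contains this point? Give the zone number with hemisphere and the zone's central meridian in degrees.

Zone 16N, central meridian -87°

UTM zone = ⌊(λ + 180)/6⌋ + 1; -86.3178° ∈ [-90°, -84°) → zone 16.
Hemisphere: N (φ ≥ 0).
Central meridian λ₀ = 6×16 − 183 = -87°.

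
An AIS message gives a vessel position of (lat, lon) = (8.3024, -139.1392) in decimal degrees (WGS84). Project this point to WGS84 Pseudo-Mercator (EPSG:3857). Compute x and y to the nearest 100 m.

Web Mercator is spherical with R = a = 6378137 m.
x = R·λ = 6378137 × -2.428437159 = -15488904.893 m.
y = R·ln tan(π/4 + φ/2) = 6378137 × 0.145413992 = 927470.363 m.

x -15488900 m, y 927500 m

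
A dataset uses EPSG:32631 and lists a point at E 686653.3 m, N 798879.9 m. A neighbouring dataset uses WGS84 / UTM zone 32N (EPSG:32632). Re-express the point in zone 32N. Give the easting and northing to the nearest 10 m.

E 23800 m, N 800790 m

UTM 31N → geographic: φ = 7.22420034°, λ = 4.69049976°.
UTM 32N (λ₀ = 9°) forward: E = 23804.163 m, N = 800788.799 m.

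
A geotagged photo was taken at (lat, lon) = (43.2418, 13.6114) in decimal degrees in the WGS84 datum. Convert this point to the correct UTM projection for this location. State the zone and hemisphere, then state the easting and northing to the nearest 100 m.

Zone 33N: E 387300 m, N 4788600 m

Longitude 13.6114° lies in the 6° band [12°, 18°), giving zone 33; latitude is north of the equator, so 33N.
Zone 33 central meridian λ₀ = 6×33 − 183 = 15°; Δλ = -1.3886°.
Transverse Mercator on WGS84 with k₀ = 0.9996 gives E = 387261.638 m, N = 4788602.855 m.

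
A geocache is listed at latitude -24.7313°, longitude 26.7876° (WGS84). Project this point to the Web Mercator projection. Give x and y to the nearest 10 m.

Web Mercator is spherical with R = a = 6378137 m.
x = R·λ = 6378137 × 0.467531819 = 2981981.992 m.
y = R·ln tan(π/4 + φ/2) = 6378137 × -0.445706450 = -2842776.798 m.

x 2981980 m, y -2842780 m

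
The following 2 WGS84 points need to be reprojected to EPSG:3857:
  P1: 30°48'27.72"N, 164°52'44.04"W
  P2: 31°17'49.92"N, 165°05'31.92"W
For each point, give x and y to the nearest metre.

P1: x -18354235 m, y 3607800 m; P2: x -18377980 m, y 3671407 m

Web Mercator: x = R·λ, y = R·ln tan(π/4+φ/2), R = 6378137 m.
P1 (30.8077°, -164.8789°) → (-18354235.191, 3607800.429) m.
P2 (31.2972°, -165.0922°) → (-18377979.638, 3671406.668) m.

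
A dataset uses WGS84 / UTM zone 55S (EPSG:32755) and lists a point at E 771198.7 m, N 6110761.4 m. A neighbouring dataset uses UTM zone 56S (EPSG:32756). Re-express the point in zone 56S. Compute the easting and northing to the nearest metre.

UTM 55S → geographic: φ = -35.10950009°, λ = 149.97550021°.
UTM 56S (λ₀ = 153°) forward: E = 224333.885 m, N = 6110626.743 m.

E 224334 m, N 6110627 m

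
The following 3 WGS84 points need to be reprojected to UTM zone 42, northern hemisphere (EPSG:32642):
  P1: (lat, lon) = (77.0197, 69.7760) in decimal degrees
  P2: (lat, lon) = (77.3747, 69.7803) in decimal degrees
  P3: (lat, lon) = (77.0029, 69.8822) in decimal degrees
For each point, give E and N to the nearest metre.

UTM zone 42N: λ₀ = 69°, k₀ = 0.9996.
P1 (77.0197°, 69.7760°) → (519456.858, 8549099.927) m.
P2 (77.3747°, 69.7803°) → (519038.572, 8588713.874) m.
P3 (77.0029°, 69.8822°) → (522147.588, 8547262.923) m.

P1: E 519457 m, N 8549100 m; P2: E 519039 m, N 8588714 m; P3: E 522148 m, N 8547263 m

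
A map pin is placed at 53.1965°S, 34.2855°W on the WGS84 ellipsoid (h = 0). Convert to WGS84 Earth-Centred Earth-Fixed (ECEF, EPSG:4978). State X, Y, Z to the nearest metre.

X 3163835 m, Y -2157049 m, Z -5083674 m

WGS84: a = 6378137 m, e² = 0.006694380; N(φ) = a/√(1−e²sin²φ) = 6391868.213 m.
X = (N+h)·cosφ·cosλ = 3163835.420 m; Y = (N+h)·cosφ·sinλ = -2157049.132 m; Z = (N(1−e²)+h)·sinφ = -5083674.090 m.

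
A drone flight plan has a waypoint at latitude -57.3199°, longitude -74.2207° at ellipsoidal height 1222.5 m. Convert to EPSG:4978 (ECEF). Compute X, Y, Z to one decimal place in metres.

WGS84: a = 6378137 m, e² = 0.006694380; N(φ) = a/√(1−e²sin²φ) = 6393315.726 m.
X = (N+h)·cosφ·cosλ = 938906.628 m; Y = (N+h)·cosφ·sinλ = -3322607.021 m; Z = (N(1−e²)+h)·sinφ = -5346248.299 m.

X 938906.6 m, Y -3322607.0 m, Z -5346248.3 m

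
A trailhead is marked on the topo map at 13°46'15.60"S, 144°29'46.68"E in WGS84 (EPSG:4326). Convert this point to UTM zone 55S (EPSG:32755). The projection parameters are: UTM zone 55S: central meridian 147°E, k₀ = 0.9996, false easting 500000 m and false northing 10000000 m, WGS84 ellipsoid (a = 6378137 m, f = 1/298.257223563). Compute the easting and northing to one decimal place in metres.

Zone 55 central meridian λ₀ = 6×55 − 183 = 147°; Δλ = -2.5037°.
Transverse Mercator on WGS84 with k₀ = 0.9996 gives E = 229280.986 m, N = 8476191.065 m.

E 229281.0 m, N 8476191.1 m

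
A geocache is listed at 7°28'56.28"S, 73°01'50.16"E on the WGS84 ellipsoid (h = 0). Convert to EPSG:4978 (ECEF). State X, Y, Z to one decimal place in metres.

X 1845783.1 m, Y 6048836.7 m, Z -825047.1 m

WGS84: a = 6378137 m, e² = 0.006694380; N(φ) = a/√(1−e²sin²φ) = 6378499.048 m.
X = (N+h)·cosφ·cosλ = 1845783.091 m; Y = (N+h)·cosφ·sinλ = 6048836.747 m; Z = (N(1−e²)+h)·sinφ = -825047.141 m.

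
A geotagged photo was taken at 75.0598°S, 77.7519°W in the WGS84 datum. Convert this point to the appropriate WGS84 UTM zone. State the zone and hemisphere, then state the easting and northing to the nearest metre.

Zone 18S: E 420832 m, N 1667884 m

Longitude -77.7519° lies in the 6° band [-78°, -72°), giving zone 18; latitude is south of the equator, so 18S.
Zone 18 central meridian λ₀ = 6×18 − 183 = -75°; Δλ = -2.7519°.
Transverse Mercator on WGS84 with k₀ = 0.9996 gives E = 420832.369 m, N = 1667883.730 m.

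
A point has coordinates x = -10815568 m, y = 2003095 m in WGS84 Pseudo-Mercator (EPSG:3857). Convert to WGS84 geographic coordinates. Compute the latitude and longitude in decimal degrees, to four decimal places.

lat 17.7054°, lon -97.1579°

R = 6378137 m. λ = x/R = -97.15790041°.
φ = 2·arctan(exp(y/R)) − 90° = 2·arctan(1.36897) − 90° = 17.70540211°.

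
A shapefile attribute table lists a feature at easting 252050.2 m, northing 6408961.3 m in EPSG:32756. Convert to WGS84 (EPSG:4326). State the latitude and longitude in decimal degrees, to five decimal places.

Zone 56S: λ₀ = 153°, k₀ = 0.9996, false easting 500000 m, false northing 10000000 m.
Meridian distance M = (N − FN)/k₀ = -3592475.7 m.
Inverse transverse Mercator on WGS84 gives φ = -32.42889962°, λ = 150.36299974°.

lat -32.42890°, lon 150.36300°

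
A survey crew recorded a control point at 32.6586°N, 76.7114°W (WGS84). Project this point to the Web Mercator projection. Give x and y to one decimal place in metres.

x -8539474.0 m, y 3850076.0 m

Web Mercator is spherical with R = a = 6378137 m.
x = R·λ = 6378137 × -1.338866504 = -8539473.986 m.
y = R·ln tan(π/4 + φ/2) = 6378137 × 0.603636455 = 3850076.005 m.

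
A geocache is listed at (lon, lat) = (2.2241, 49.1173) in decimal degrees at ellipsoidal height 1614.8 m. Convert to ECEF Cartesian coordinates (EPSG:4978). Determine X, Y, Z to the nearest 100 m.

X 4180500 m, Y 162400 m, Z 4800300 m

WGS84: a = 6378137 m, e² = 0.006694380; N(φ) = a/√(1−e²sin²φ) = 6390375.414 m.
X = (N+h)·cosφ·cosλ = 4180486.265 m; Y = (N+h)·cosφ·sinλ = 162359.121 m; Z = (N(1−e²)+h)·sinφ = 4800327.848 m.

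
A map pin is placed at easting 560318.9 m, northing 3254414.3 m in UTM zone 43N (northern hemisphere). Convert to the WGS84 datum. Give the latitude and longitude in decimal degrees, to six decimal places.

lat 29.417600°, lon 75.621800°

Zone 43N: λ₀ = 75°, k₀ = 0.9996, false easting 500000 m.
Meridian distance M = (N − FN)/k₀ = 3255716.6 m.
Inverse transverse Mercator on WGS84 gives φ = 29.41759976°, λ = 75.62180037°.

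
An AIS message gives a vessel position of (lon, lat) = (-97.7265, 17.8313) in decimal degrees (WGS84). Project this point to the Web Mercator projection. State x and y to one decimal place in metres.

Web Mercator is spherical with R = a = 6378137 m.
x = R·λ = 6378137 × -1.705649191 = -10878864.217 m.
y = R·ln tan(π/4 + φ/2) = 6378137 × 0.316363841 = 2017811.918 m.

x -10878864.2 m, y 2017811.9 m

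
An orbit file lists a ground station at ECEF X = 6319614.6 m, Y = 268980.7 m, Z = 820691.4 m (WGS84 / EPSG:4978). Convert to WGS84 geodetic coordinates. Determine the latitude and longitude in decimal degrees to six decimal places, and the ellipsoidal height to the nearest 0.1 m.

λ = atan2(Y, X) = 2.43719966°; p = √(X²+Y²) = 6325336.3 m.
Bowring's method on WGS84 (a = 6378137 m, b = 6356752.314 m) gives φ = 7.44190043°, h = 573.885 m.

lat 7.441900°, lon 2.437200°, h 573.9 m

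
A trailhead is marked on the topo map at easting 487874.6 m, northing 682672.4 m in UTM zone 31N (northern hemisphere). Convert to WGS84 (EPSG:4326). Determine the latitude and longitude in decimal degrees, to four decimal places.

lat 6.1761°, lon 2.8904°

Zone 31N: λ₀ = 3°, k₀ = 0.9996, false easting 500000 m.
Meridian distance M = (N − FN)/k₀ = 682945.6 m.
Inverse transverse Mercator on WGS84 gives φ = 6.17610041°, λ = 2.89040025°.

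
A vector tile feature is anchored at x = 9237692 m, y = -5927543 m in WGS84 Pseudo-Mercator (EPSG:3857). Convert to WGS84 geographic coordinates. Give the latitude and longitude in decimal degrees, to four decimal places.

R = 6378137 m. λ = x/R = 82.98359914°.
φ = 2·arctan(exp(y/R)) − 90° = 2·arctan(0.39481) − 90° = -46.91090128°.

lat -46.9109°, lon 82.9836°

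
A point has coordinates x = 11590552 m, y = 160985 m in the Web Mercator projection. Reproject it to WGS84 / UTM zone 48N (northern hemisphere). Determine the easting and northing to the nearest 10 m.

E 402070 m, N 159850 m

Web Mercator inverse (R = 6378137 m) → φ = 1.44599934°, λ = 104.11970013°.
UTM 48N forward: E = 402071.776 m, N = 159845.699 m.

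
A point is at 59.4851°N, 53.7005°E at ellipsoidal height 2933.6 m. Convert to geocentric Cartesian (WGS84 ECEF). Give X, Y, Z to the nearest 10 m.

WGS84: a = 6378137 m, e² = 0.006694380; N(φ) = a/√(1−e²sin²φ) = 6394040.910 m.
X = (N+h)·cosφ·cosλ = 1922920.756 m; Y = (N+h)·cosφ·sinλ = 2617787.276 m; Z = (N(1−e²)+h)·sinφ = 5474099.626 m.

X 1922920 m, Y 2617790 m, Z 5474100 m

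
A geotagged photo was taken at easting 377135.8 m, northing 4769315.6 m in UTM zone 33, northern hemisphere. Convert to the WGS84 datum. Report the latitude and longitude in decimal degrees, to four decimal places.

lat 43.0666°, lon 13.4910°

Zone 33N: λ₀ = 15°, k₀ = 0.9996, false easting 500000 m.
Meridian distance M = (N − FN)/k₀ = 4771224.1 m.
Inverse transverse Mercator on WGS84 gives φ = 43.06660004°, λ = 13.49099951°.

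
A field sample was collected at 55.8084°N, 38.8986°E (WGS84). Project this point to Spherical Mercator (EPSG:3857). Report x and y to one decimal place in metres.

Web Mercator is spherical with R = a = 6378137 m.
x = R·λ = 6378137 × 0.678908644 = 4330172.345 m.
y = R·ln tan(π/4 + φ/2) = 6378137 × 1.179085316 = 7520367.683 m.

x 4330172.3 m, y 7520367.7 m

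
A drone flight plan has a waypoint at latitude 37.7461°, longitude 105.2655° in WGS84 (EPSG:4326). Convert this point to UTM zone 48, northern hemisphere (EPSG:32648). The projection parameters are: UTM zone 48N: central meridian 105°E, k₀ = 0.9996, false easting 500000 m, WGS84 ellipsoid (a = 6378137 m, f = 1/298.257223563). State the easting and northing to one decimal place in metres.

Zone 48 central meridian λ₀ = 6×48 − 183 = 105°; Δλ = +0.2655°.
Transverse Mercator on WGS84 with k₀ = 0.9996 gives E = 523390.3497 m, N = 4177678.072 m.

E 523390.3 m, N 4177678.1 m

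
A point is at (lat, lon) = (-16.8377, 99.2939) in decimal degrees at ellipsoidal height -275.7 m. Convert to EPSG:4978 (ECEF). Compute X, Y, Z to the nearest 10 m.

WGS84: a = 6378137 m, e² = 0.006694380; N(φ) = a/√(1−e²sin²φ) = 6379929.005 m.
X = (N+h)·cosφ·cosλ = -986135.926 m; Y = (N+h)·cosφ·sinλ = 6025995.924 m; Z = (N(1−e²)+h)·sinφ = -1835569.487 m.

X -986140 m, Y 6026000 m, Z -1835570 m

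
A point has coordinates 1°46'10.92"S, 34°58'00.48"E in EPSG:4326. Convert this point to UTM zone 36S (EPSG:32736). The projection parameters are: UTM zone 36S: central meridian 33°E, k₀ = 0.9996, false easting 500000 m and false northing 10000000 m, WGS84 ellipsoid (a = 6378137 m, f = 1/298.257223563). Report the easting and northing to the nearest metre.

Zone 36 central meridian λ₀ = 6×36 − 183 = 33°; Δλ = +1.9668°.
Transverse Mercator on WGS84 with k₀ = 0.9996 gives E = 718795.089 m, N = 9804278.346 m.

E 718795 m, N 9804278 m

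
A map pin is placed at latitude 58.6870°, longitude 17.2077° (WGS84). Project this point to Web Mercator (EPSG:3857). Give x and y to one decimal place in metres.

x 1915552.4 m, y 8113040.9 m

Web Mercator is spherical with R = a = 6378137 m.
x = R·λ = 6378137 × 0.300331022 = 1915552.402 m.
y = R·ln tan(π/4 + φ/2) = 6378137 × 1.272007943 = 8113040.926 m.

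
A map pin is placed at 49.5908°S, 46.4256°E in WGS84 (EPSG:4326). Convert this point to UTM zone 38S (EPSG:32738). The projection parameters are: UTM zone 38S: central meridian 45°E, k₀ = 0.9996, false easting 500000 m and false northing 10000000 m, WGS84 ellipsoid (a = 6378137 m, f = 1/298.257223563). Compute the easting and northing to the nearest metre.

Zone 38 central meridian λ₀ = 6×38 − 183 = 45°; Δλ = +1.4256°.
Transverse Mercator on WGS84 with k₀ = 0.9996 gives E = 603031.441 m, N = 4505888.323 m.

E 603031 m, N 4505888 m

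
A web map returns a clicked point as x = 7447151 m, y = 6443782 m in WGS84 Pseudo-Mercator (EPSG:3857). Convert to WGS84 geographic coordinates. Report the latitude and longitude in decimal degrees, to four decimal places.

R = 6378137 m. λ = x/R = 66.89889566°.
φ = 2·arctan(exp(y/R)) − 90° = 2·arctan(2.74640) − 90° = 49.98559776°.

lat 49.9856°, lon 66.8989°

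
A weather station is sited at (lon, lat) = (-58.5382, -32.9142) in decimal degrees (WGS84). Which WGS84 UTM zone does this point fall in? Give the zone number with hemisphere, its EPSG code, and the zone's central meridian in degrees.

UTM zone = ⌊(λ + 180)/6⌋ + 1; -58.5382° ∈ [-60°, -54°) → zone 21.
Hemisphere: S (φ < 0).
Central meridian λ₀ = 6×21 − 183 = -57°.
EPSG code: 32721.

Zone 21S (EPSG:32721), central meridian -57°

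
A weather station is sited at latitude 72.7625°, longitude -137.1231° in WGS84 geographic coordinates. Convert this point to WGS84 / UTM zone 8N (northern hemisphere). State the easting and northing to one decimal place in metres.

Zone 8 central meridian λ₀ = 6×8 − 183 = -135°; Δλ = -2.1231°.
Transverse Mercator on WGS84 with k₀ = 0.9996 gives E = 429790.419 m, N = 8075228.851 m.

E 429790.4 m, N 8075228.9 m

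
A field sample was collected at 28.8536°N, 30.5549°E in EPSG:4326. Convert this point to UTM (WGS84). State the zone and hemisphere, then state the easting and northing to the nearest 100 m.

Zone 36N: E 261500 m, N 3194200 m

Longitude 30.5549° lies in the 6° band [30°, 36°), giving zone 36; latitude is north of the equator, so 36N.
Zone 36 central meridian λ₀ = 6×36 − 183 = 33°; Δλ = -2.4451°.
Transverse Mercator on WGS84 with k₀ = 0.9996 gives E = 261473.667 m, N = 3194222.969 m.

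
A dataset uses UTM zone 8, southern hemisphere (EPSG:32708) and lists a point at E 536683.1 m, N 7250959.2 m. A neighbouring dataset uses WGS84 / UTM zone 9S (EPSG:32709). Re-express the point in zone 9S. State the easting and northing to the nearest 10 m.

UTM 8S → geographic: φ = -24.85590025°, λ = -134.63689994°.
UTM 9S (λ₀ = -129°) forward: E = -70078.164 m, N = 7239195.059 m.

E -70080 m, N 7239200 m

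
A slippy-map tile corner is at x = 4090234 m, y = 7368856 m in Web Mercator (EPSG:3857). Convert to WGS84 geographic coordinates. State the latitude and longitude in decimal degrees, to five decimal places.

R = 6378137 m. λ = x/R = 36.74319718°.
φ = 2·arctan(exp(y/R)) − 90° = 2·arctan(3.17507) − 90° = 55.03599940°.

lat 55.03600°, lon 36.74320°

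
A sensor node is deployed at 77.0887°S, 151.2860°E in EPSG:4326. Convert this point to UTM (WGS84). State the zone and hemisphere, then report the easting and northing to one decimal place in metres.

Longitude 151.2860° lies in the 6° band [150°, 156°), giving zone 56; latitude is south of the equator, so 56S.
Zone 56 central meridian λ₀ = 6×56 − 183 = 153°; Δλ = -1.7140°.
Transverse Mercator on WGS84 with k₀ = 0.9996 gives E = 457253.460 m, N = 1442705.307 m.

Zone 56S: E 457253.5 m, N 1442705.3 m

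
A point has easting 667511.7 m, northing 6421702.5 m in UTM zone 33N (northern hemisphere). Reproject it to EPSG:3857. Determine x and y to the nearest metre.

x 1984493 m, y 7947513 m

Unproject from UTM 33N (λ₀ = 15°) → φ = 57.90560002°, λ = 17.82700029°.
Web Mercator (R = 6378137 m): x = 1984492.595 m, y = 7947513.136 m.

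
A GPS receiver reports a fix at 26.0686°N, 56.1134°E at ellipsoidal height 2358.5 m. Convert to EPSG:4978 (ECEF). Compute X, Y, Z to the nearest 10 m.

X 3197610 m, Y 4760960 m, Z 2786930 m

WGS84: a = 6378137 m, e² = 0.006694380; N(φ) = a/√(1−e²sin²φ) = 6382263.753 m.
X = (N+h)·cosφ·cosλ = 3197613.567 m; Y = (N+h)·cosφ·sinλ = 4760955.844 m; Z = (N(1−e²)+h)·sinφ = 2786927.304 m.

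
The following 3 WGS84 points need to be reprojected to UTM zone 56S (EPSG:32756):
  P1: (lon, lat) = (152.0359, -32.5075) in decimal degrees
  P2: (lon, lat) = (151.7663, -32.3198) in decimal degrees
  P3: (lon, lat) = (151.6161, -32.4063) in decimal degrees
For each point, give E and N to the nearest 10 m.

UTM zone 56S: λ₀ = 153°, k₀ = 0.9996.
P1 (-32.5075°, 152.0359°) → (409438.944, 6402900.013) m.
P2 (-32.3198°, 151.7663°) → (383872.847, 6423447.500) m.
P3 (-32.4063°, 151.6161°) → (369857.533, 6413685.162) m.

P1: E 409440 m, N 6402900 m; P2: E 383870 m, N 6423450 m; P3: E 369860 m, N 6413690 m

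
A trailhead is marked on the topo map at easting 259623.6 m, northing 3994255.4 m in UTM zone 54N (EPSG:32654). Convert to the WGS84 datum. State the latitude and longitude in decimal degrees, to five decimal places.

Zone 54N: λ₀ = 141°, k₀ = 0.9996, false easting 500000 m.
Meridian distance M = (N − FN)/k₀ = 3995853.7 m.
Inverse transverse Mercator on WGS84 gives φ = 36.06320010°, λ = 138.33110053°.

lat 36.06320°, lon 138.33110°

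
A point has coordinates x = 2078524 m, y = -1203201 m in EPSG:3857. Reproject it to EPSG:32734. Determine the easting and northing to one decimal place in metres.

Web Mercator inverse (R = 6378137 m) → φ = -10.74499615°, λ = 18.67169878°.
UTM 34S forward: E = 245365.652 m, N = 8811251.252 m.

E 245365.7 m, N 8811251.3 m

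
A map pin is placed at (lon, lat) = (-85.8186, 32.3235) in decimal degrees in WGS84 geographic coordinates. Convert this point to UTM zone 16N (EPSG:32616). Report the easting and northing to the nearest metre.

E 611199 m, N 3576907 m

Zone 16 central meridian λ₀ = 6×16 − 183 = -87°; Δλ = +1.1814°.
Transverse Mercator on WGS84 with k₀ = 0.9996 gives E = 611199.367 m, N = 3576907.191 m.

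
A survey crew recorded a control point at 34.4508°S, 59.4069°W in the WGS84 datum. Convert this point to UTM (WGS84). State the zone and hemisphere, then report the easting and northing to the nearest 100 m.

Zone 21S: E 278900 m, N 6185200 m

Longitude -59.4069° lies in the 6° band [-60°, -54°), giving zone 21; latitude is south of the equator, so 21S.
Zone 21 central meridian λ₀ = 6×21 − 183 = -57°; Δλ = -2.4069°.
Transverse Mercator on WGS84 with k₀ = 0.9996 gives E = 278885.438 m, N = 6185230.165 m.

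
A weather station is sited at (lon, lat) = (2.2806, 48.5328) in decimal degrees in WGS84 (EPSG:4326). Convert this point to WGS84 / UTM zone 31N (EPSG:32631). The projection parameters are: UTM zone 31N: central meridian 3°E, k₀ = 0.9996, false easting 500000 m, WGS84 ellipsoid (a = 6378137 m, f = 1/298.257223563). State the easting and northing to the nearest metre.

E 446891 m, N 5375771 m

Zone 31 central meridian λ₀ = 6×31 − 183 = 3°; Δλ = -0.7194°.
Transverse Mercator on WGS84 with k₀ = 0.9996 gives E = 446891.055 m, N = 5375771.336 m.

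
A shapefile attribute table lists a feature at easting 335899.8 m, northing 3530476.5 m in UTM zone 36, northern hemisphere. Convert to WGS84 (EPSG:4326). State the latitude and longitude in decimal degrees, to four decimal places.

lat 31.8983°, lon 31.2647°

Zone 36N: λ₀ = 33°, k₀ = 0.9996, false easting 500000 m.
Meridian distance M = (N − FN)/k₀ = 3531889.3 m.
Inverse transverse Mercator on WGS84 gives φ = 31.89830023°, λ = 31.26469984°.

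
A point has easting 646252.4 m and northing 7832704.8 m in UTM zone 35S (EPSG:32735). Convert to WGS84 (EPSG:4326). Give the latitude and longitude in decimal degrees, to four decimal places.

Zone 35S: λ₀ = 27°, k₀ = 0.9996, false easting 500000 m, false northing 10000000 m.
Meridian distance M = (N − FN)/k₀ = -2168162.5 m.
Inverse transverse Mercator on WGS84 gives φ = -19.59530002°, λ = 28.39449976°.

lat -19.5953°, lon 28.3945°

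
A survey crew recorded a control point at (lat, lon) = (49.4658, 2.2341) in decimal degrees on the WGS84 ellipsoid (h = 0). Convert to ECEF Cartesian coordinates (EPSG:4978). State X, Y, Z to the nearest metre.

WGS84: a = 6378137 m, e² = 0.006694380; N(φ) = a/√(1−e²sin²φ) = 6390504.557 m.
X = (N+h)·cosφ·cosλ = 4150043.670 m; Y = (N+h)·cosφ·sinλ = 161902.227 m; Z = (N(1−e²)+h)·sinφ = 4824385.666 m.

X 4150044 m, Y 161902 m, Z 4824386 m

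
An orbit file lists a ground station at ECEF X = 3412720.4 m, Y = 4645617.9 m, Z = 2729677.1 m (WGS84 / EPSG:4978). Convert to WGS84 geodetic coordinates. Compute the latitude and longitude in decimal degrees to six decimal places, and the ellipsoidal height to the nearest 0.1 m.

lat 25.488500°, lon 53.698600°, h 3849.3 m

λ = atan2(Y, X) = 53.69859982°; p = √(X²+Y²) = 5764410.3 m.
Bowring's method on WGS84 (a = 6378137 m, b = 6356752.314 m) gives φ = 25.48849989°, h = 3849.345 m.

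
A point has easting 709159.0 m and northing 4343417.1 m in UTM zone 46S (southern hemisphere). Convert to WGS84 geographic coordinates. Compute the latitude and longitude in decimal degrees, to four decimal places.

lat -51.0227°, lon 95.9825°

Zone 46S: λ₀ = 93°, k₀ = 0.9996, false easting 500000 m, false northing 10000000 m.
Meridian distance M = (N − FN)/k₀ = -5658846.4 m.
Inverse transverse Mercator on WGS84 gives φ = -51.02269961°, λ = 95.98249944°.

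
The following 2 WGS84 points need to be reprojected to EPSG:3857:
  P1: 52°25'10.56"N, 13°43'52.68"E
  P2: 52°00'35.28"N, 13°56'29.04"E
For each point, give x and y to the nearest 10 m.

P1: x 1528560 m, y 6876350 m; P2: x 1551950 m, y 6801900 m

Web Mercator: x = R·λ, y = R·ln tan(π/4+φ/2), R = 6378137 m.
P1 (52.4196°, 13.7313°) → (1528561.324, 6876353.020) m.
P2 (52.0098°, 13.9414°) → (1551949.549, 6801897.614) m.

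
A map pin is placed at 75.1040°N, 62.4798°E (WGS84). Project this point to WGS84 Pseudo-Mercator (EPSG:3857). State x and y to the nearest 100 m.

Web Mercator is spherical with R = a = 6378137 m.
x = R·λ = 6378137 × 1.090478226 = 6955219.521 m.
y = R·ln tan(π/4 + φ/2) = 6378137 × 2.034626460 = 12977126.303 m.

x 6955200 m, y 12977100 m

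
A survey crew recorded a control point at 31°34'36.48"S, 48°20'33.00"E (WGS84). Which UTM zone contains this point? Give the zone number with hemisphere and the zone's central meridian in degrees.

UTM zone = ⌊(λ + 180)/6⌋ + 1; 48.3425° ∈ [48°, 54°) → zone 39.
Hemisphere: S (φ < 0).
Central meridian λ₀ = 6×39 − 183 = 51°.

Zone 39S, central meridian 51°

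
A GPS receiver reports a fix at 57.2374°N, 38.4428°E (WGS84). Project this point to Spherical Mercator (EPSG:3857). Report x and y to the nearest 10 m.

Web Mercator is spherical with R = a = 6378137 m.
x = R·λ = 6378137 × 0.670953434 = 4279432.921 m.
y = R·ln tan(π/4 + φ/2) = 6378137 × 1.224306842 = 7808796.768 m.

x 4279430 m, y 7808800 m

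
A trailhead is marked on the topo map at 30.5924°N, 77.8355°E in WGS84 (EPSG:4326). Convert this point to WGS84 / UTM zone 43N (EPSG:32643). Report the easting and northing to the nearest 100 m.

Zone 43 central meridian λ₀ = 6×43 − 183 = 75°; Δλ = +2.8355°.
Transverse Mercator on WGS84 with k₀ = 0.9996 gives E = 771892.417 m, N = 3387856.762 m.

E 771900 m, N 3387900 m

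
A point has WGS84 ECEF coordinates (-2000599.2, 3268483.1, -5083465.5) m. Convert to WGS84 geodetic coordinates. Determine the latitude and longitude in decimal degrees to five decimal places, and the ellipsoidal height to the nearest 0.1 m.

lat -53.17410°, lon 121.47030°, h 1605.6 m

λ = atan2(Y, X) = 121.47029920°; p = √(X²+Y²) = 3832150.7 m.
Bowring's method on WGS84 (a = 6378137 m, b = 6356752.314 m) gives φ = -53.17409984°, h = 1605.618 m.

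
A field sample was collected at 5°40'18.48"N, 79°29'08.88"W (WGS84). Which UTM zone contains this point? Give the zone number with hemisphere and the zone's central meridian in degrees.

Zone 17N, central meridian -81°

UTM zone = ⌊(λ + 180)/6⌋ + 1; -79.4858° ∈ [-84°, -78°) → zone 17.
Hemisphere: N (φ ≥ 0).
Central meridian λ₀ = 6×17 − 183 = -81°.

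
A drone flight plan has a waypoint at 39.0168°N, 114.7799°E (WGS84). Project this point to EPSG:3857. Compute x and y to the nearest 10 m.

x 12777240 m, y 4724080 m

Web Mercator is spherical with R = a = 6378137 m.
x = R·λ = 6378137 × 2.003287170 = 12777240.021 m.
y = R·ln tan(π/4 + φ/2) = 6378137 × 0.740667426 = 4724078.314 m.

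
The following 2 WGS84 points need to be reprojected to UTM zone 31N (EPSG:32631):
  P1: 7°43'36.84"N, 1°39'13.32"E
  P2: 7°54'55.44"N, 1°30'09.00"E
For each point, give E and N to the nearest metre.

P1: E 351529 m, N 854341 m; P2: E 334925 m, N 875242 m

UTM zone 31N: λ₀ = 3°, k₀ = 0.9996.
P1 (7.7269°, 1.6537°) → (351528.519, 854340.983) m.
P2 (7.9154°, 1.5025°) → (334924.672, 875242.334) m.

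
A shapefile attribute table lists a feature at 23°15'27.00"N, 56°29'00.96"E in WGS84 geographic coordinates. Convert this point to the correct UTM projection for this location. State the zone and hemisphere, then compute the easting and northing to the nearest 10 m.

Zone 40N: E 447180 m, N 2572120 m

Longitude 56.4836° lies in the 6° band [54°, 60°), giving zone 40; latitude is north of the equator, so 40N.
Zone 40 central meridian λ₀ = 6×40 − 183 = 57°; Δλ = -0.5164°.
Transverse Mercator on WGS84 with k₀ = 0.9996 gives E = 447178.961 m, N = 2572119.397 m.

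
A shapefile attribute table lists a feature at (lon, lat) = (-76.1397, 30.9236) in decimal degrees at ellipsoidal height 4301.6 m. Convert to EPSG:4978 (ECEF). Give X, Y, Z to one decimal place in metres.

WGS84: a = 6378137 m, e² = 0.006694380; N(φ) = a/√(1−e²sin²φ) = 6383782.452 m.
X = (N+h)·cosφ·cosλ = 1312772.829 m; Y = (N+h)·cosφ·sinλ = -5320475.094 m; Z = (N(1−e²)+h)·sinφ = 3260840.649 m.

X 1312772.8 m, Y -5320475.1 m, Z 3260840.6 m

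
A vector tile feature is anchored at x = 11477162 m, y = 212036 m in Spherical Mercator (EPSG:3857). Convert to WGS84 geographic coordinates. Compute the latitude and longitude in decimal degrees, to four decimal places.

R = 6378137 m. λ = x/R = 103.10110043°.
φ = 2·arctan(exp(y/R)) − 90° = 2·arctan(1.03380) − 90° = 1.90440105°.

lat 1.9044°, lon 103.1011°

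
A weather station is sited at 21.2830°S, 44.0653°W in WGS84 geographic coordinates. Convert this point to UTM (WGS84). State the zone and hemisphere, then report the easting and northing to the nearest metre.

Longitude -44.0653° lies in the 6° band [-48°, -42°), giving zone 23; latitude is south of the equator, so 23S.
Zone 23 central meridian λ₀ = 6×23 − 183 = -45°; Δλ = +0.9347°.
Transverse Mercator on WGS84 with k₀ = 0.9996 gives E = 596961.163 m, N = 7646244.362 m.

Zone 23S: E 596961 m, N 7646244 m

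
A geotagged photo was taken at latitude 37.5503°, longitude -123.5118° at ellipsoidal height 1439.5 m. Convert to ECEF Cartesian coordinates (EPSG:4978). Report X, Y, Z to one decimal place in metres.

X -2795958.9 m, Y -4222343.4 m, Z 3866869.0 m

WGS84: a = 6378137 m, e² = 0.006694380; N(φ) = a/√(1−e²sin²φ) = 6386081.602 m.
X = (N+h)·cosφ·cosλ = -2795958.877 m; Y = (N+h)·cosφ·sinλ = -4222343.444 m; Z = (N(1−e²)+h)·sinφ = 3866868.952 m.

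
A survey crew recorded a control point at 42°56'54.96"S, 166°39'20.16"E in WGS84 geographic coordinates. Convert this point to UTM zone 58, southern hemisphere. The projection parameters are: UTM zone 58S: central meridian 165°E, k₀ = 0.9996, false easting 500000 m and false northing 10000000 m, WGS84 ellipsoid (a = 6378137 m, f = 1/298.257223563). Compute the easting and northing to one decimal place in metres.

Zone 58 central meridian λ₀ = 6×58 − 183 = 165°; Δλ = +1.6556°.
Transverse Mercator on WGS84 with k₀ = 0.9996 gives E = 635059.035 m, N = 5243563.358 m.

E 635059.0 m, N 5243563.4 m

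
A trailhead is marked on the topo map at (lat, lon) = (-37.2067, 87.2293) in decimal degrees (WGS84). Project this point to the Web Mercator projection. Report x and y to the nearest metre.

x 9710321 m, y -4467957 m

Web Mercator is spherical with R = a = 6378137 m.
x = R·λ = 6378137 × 1.522438489 = 9710321.258 m.
y = R·ln tan(π/4 + φ/2) = 6378137 × -0.700511356 = -4467957.397 m.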